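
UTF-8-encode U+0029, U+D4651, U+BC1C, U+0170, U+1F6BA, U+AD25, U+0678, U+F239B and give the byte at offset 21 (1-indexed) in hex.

0xB2

1-indexed offset 21 is 0-indexed offset 20.
U+0029 → 1-byte form 29 at offsets 0–0.
U+D4651 → 4-byte form F3 94 99 91 at offsets 1–4.
U+BC1C → 3-byte form EB B0 9C at offsets 5–7.
U+0170 → 2-byte form C5 B0 at offsets 8–9.
U+1F6BA → 4-byte form F0 9F 9A BA at offsets 10–13.
U+AD25 → 3-byte form EA B4 A5 at offsets 14–16.
U+0678 → 2-byte form D9 B8 at offsets 17–18.
U+F239B → 4-byte form F3 B2 8E 9B at offsets 19–22.
Offset 20 falls in char 8's range; it's byte 2 of F3 B2 8E 9B = 0xB2.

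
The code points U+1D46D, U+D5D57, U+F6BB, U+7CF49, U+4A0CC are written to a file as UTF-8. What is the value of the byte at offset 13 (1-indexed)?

1-indexed offset 13 is 0-indexed offset 12.
U+1D46D → 4-byte form F0 9D 91 AD at offsets 0–3.
U+D5D57 → 4-byte form F3 95 B5 97 at offsets 4–7.
U+F6BB → 3-byte form EF 9A BB at offsets 8–10.
U+7CF49 → 4-byte form F1 BC BD 89 at offsets 11–14.
Offset 12 falls in char 4's range; it's byte 2 of F1 BC BD 89 = 0xBC.

0xBC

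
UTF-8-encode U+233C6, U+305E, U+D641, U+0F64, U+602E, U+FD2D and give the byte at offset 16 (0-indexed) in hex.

0xEF

U+233C6 → 4-byte form F0 A3 8F 86 at offsets 0–3.
U+305E → 3-byte form E3 81 9E at offsets 4–6.
U+D641 → 3-byte form ED 99 81 at offsets 7–9.
U+0F64 → 3-byte form E0 BD A4 at offsets 10–12.
U+602E → 3-byte form E6 80 AE at offsets 13–15.
U+FD2D → 3-byte form EF B4 AD at offsets 16–18.
Offset 16 falls in char 6's range; it's byte 1 of EF B4 AD = 0xEF.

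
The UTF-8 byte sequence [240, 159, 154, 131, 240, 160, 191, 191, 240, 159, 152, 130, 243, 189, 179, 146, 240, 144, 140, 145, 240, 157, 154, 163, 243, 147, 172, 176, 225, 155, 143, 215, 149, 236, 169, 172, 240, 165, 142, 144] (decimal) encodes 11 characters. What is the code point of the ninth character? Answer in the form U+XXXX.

Offset 0: leading byte 0xF0 = 11110000 → 4-byte char #1 = F0 9F 9A 83.
Offset 4: leading byte 0xF0 = 11110000 → 4-byte char #2 = F0 A0 BF BF.
Offset 8: leading byte 0xF0 = 11110000 → 4-byte char #3 = F0 9F 98 82.
Offset 12: leading byte 0xF3 = 11110011 → 4-byte char #4 = F3 BD B3 92.
Offset 16: leading byte 0xF0 = 11110000 → 4-byte char #5 = F0 90 8C 91.
Offset 20: leading byte 0xF0 = 11110000 → 4-byte char #6 = F0 9D 9A A3.
Offset 24: leading byte 0xF3 = 11110011 → 4-byte char #7 = F3 93 AC B0.
Offset 28: leading byte 0xE1 = 11100001 → 3-byte char #8 = E1 9B 8F.
Offset 31: leading byte 0xD7 = 11010111 → 2-byte char #9 = D7 95.
Leading byte 0xD7 = 11010111 matches 110xxxxx → 2-byte sequence.
Byte 1: 0xD7 = 11010111, payload 10111 (5 bits).
Byte 2: 0x95 = 10010101 (10xxxxxx ✓), payload 010101.
Concatenate: 10111010101 = 0x5D5 (11 bits → U+05D5).

U+05D5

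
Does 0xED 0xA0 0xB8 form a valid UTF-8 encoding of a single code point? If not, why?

Structurally a 3-byte sequence; payload = 0xD838.
But 0xD838 is in U+D800–U+DFFF, the surrogate range. Surrogates are not Unicode scalar values and are forbidden in UTF-8.

invalid (encodes a surrogate (U+D800–U+DFFF))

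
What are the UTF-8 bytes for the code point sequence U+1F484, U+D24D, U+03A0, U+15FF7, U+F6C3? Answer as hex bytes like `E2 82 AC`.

F0 9F 92 84 ED 89 8D CE A0 F0 95 BF B7 EF 9B 83

U+1F484: 4-byte form → F0 9F 92 84.
U+D24D: 3-byte form → ED 89 8D.
U+03A0: 2-byte form → CE A0.
U+15FF7: 4-byte form → F0 95 BF B7.
U+F6C3: 3-byte form → EF 9B 83.
Concatenated (16 bytes): F0 9F 92 84 ED 89 8D CE A0 F0 95 BF B7 EF 9B 83.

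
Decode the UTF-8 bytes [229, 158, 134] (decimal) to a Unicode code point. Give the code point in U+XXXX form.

Leading byte 0xE5 = 11100101 matches 1110xxxx → 3-byte sequence.
Byte 1: 0xE5 = 11100101, payload 0101 (4 bits).
Byte 2: 0x9E = 10011110 (10xxxxxx ✓), payload 011110.
Byte 3: 0x86 = 10000110 (10xxxxxx ✓), payload 000110.
Concatenate: 0101011110000110 = 0x5786 (16 bits → U+5786).

U+5786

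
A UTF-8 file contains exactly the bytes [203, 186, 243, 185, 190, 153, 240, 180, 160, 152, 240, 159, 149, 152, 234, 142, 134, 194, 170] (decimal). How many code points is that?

Byte at offset 0: 0xCB = 11001011 → 2-byte char (#1). Advance 2.
Byte at offset 2: 0xF3 = 11110011 → 4-byte char (#2). Advance 4.
Byte at offset 6: 0xF0 = 11110000 → 4-byte char (#3). Advance 4.
Byte at offset 10: 0xF0 = 11110000 → 4-byte char (#4). Advance 4.
Byte at offset 14: 0xEA = 11101010 → 3-byte char (#5). Advance 3.
Byte at offset 17: 0xC2 = 11000010 → 2-byte char (#6). Advance 2.
Reached end at offset 19 after 6 code points.

6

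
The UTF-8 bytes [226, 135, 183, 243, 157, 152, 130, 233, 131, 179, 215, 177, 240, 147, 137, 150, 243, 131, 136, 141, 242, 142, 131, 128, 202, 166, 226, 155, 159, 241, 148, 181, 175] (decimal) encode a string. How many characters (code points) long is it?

Byte at offset 0: 0xE2 = 11100010 → 3-byte char (#1). Advance 3.
Byte at offset 3: 0xF3 = 11110011 → 4-byte char (#2). Advance 4.
Byte at offset 7: 0xE9 = 11101001 → 3-byte char (#3). Advance 3.
Byte at offset 10: 0xD7 = 11010111 → 2-byte char (#4). Advance 2.
Byte at offset 12: 0xF0 = 11110000 → 4-byte char (#5). Advance 4.
Byte at offset 16: 0xF3 = 11110011 → 4-byte char (#6). Advance 4.
Byte at offset 20: 0xF2 = 11110010 → 4-byte char (#7). Advance 4.
Byte at offset 24: 0xCA = 11001010 → 2-byte char (#8). Advance 2.
Byte at offset 26: 0xE2 = 11100010 → 3-byte char (#9). Advance 3.
Byte at offset 29: 0xF1 = 11110001 → 4-byte char (#10). Advance 4.
Reached end at offset 33 after 10 code points.

10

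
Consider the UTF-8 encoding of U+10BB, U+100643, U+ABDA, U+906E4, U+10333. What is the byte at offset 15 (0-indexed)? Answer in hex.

U+10BB → 3-byte form E1 82 BB at offsets 0–2.
U+100643 → 4-byte form F4 80 99 83 at offsets 3–6.
U+ABDA → 3-byte form EA AF 9A at offsets 7–9.
U+906E4 → 4-byte form F2 90 9B A4 at offsets 10–13.
U+10333 → 4-byte form F0 90 8C B3 at offsets 14–17.
Offset 15 falls in char 5's range; it's byte 2 of F0 90 8C B3 = 0x90.

0x90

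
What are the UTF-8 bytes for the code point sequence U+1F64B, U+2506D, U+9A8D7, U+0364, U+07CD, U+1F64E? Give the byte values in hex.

U+1F64B: 4-byte form → F0 9F 99 8B.
U+2506D: 4-byte form → F0 A5 81 AD.
U+9A8D7: 4-byte form → F2 9A A3 97.
U+0364: 2-byte form → CD A4.
U+07CD: 2-byte form → DF 8D.
U+1F64E: 4-byte form → F0 9F 99 8E.
Concatenated (20 bytes): F0 9F 99 8B F0 A5 81 AD F2 9A A3 97 CD A4 DF 8D F0 9F 99 8E.

F0 9F 99 8B F0 A5 81 AD F2 9A A3 97 CD A4 DF 8D F0 9F 99 8E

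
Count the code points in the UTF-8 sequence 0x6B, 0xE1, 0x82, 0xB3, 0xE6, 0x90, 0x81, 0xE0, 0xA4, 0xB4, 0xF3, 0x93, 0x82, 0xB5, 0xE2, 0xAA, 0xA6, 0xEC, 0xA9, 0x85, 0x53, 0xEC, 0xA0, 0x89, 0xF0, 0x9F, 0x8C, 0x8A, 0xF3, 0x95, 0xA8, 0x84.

Byte at offset 0: 0x6B = 01101011 → 1-byte char (#1). Advance 1.
Byte at offset 1: 0xE1 = 11100001 → 3-byte char (#2). Advance 3.
Byte at offset 4: 0xE6 = 11100110 → 3-byte char (#3). Advance 3.
Byte at offset 7: 0xE0 = 11100000 → 3-byte char (#4). Advance 3.
Byte at offset 10: 0xF3 = 11110011 → 4-byte char (#5). Advance 4.
Byte at offset 14: 0xE2 = 11100010 → 3-byte char (#6). Advance 3.
Byte at offset 17: 0xEC = 11101100 → 3-byte char (#7). Advance 3.
Byte at offset 20: 0x53 = 01010011 → 1-byte char (#8). Advance 1.
Byte at offset 21: 0xEC = 11101100 → 3-byte char (#9). Advance 3.
Byte at offset 24: 0xF0 = 11110000 → 4-byte char (#10). Advance 4.
Byte at offset 28: 0xF3 = 11110011 → 4-byte char (#11). Advance 4.
Reached end at offset 32 after 11 code points.

11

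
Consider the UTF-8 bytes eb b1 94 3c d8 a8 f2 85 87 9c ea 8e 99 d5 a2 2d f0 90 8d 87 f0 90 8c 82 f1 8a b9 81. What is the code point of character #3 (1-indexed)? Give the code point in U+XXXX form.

U+0628

Offset 0: leading byte 0xEB = 11101011 → 3-byte char #1 = EB B1 94.
Offset 3: leading byte 0x3C = 00111100 → 1-byte char #2 = 3C.
Offset 4: leading byte 0xD8 = 11011000 → 2-byte char #3 = D8 A8.
Leading byte 0xD8 = 11011000 matches 110xxxxx → 2-byte sequence.
Byte 1: 0xD8 = 11011000, payload 11000 (5 bits).
Byte 2: 0xA8 = 10101000 (10xxxxxx ✓), payload 101000.
Concatenate: 11000101000 = 0x628 (11 bits → U+0628).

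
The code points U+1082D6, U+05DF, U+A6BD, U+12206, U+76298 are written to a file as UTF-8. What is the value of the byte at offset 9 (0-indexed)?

0xF0

U+1082D6 → 4-byte form F4 88 8B 96 at offsets 0–3.
U+05DF → 2-byte form D7 9F at offsets 4–5.
U+A6BD → 3-byte form EA 9A BD at offsets 6–8.
U+12206 → 4-byte form F0 92 88 86 at offsets 9–12.
Offset 9 falls in char 4's range; it's byte 1 of F0 92 88 86 = 0xF0.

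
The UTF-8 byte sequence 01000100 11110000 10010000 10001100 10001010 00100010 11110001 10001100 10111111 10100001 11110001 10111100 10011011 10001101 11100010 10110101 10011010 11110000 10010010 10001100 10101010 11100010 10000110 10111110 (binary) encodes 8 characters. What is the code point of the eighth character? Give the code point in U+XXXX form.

Offset 0: leading byte 0x44 = 01000100 → 1-byte char #1 = 44.
Offset 1: leading byte 0xF0 = 11110000 → 4-byte char #2 = F0 90 8C 8A.
Offset 5: leading byte 0x22 = 00100010 → 1-byte char #3 = 22.
Offset 6: leading byte 0xF1 = 11110001 → 4-byte char #4 = F1 8C BF A1.
Offset 10: leading byte 0xF1 = 11110001 → 4-byte char #5 = F1 BC 9B 8D.
Offset 14: leading byte 0xE2 = 11100010 → 3-byte char #6 = E2 B5 9A.
Offset 17: leading byte 0xF0 = 11110000 → 4-byte char #7 = F0 92 8C AA.
Offset 21: leading byte 0xE2 = 11100010 → 3-byte char #8 = E2 86 BE.
Leading byte 0xE2 = 11100010 matches 1110xxxx → 3-byte sequence.
Byte 1: 0xE2 = 11100010, payload 0010 (4 bits).
Byte 2: 0x86 = 10000110 (10xxxxxx ✓), payload 000110.
Byte 3: 0xBE = 10111110 (10xxxxxx ✓), payload 111110.
Concatenate: 0010000110111110 = 0x21BE (16 bits → U+21BE).

U+21BE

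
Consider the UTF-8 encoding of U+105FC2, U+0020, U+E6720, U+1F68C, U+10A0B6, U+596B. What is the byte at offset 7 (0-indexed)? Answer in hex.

U+105FC2 → 4-byte form F4 85 BF 82 at offsets 0–3.
U+0020 → 1-byte form 20 at offsets 4–4.
U+E6720 → 4-byte form F3 A6 9C A0 at offsets 5–8.
Offset 7 falls in char 3's range; it's byte 3 of F3 A6 9C A0 = 0x9C.

0x9C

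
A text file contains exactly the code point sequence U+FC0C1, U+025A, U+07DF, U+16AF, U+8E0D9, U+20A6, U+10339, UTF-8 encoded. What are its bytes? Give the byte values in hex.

U+FC0C1: 4-byte form → F3 BC 83 81.
U+025A: 2-byte form → C9 9A.
U+07DF: 2-byte form → DF 9F.
U+16AF: 3-byte form → E1 9A AF.
U+8E0D9: 4-byte form → F2 8E 83 99.
U+20A6: 3-byte form → E2 82 A6.
U+10339: 4-byte form → F0 90 8C B9.
Concatenated (22 bytes): F3 BC 83 81 C9 9A DF 9F E1 9A AF F2 8E 83 99 E2 82 A6 F0 90 8C B9.

F3 BC 83 81 C9 9A DF 9F E1 9A AF F2 8E 83 99 E2 82 A6 F0 90 8C B9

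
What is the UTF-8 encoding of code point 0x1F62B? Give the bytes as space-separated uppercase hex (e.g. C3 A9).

U+1F62B = 0x1F62B = 128555 decimal. In range U+10000–U+10FFFF → 4-byte form: 11110xxx 10xxxxxx 10xxxxxx 10xxxxxx.
Binary (21 bits): 000011111011000101011.
Split 3+6+6+6: 000 | 011111 | 011000 | 101011.
Byte 1: 11110000 = 0xF0.
Byte 2: 10011111 = 0x9F.
Byte 3: 10011000 = 0x98.
Byte 4: 10101011 = 0xAB.

F0 9F 98 AB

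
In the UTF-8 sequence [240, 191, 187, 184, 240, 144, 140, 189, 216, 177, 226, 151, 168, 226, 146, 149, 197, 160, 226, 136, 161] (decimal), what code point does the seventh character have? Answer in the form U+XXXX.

Offset 0: leading byte 0xF0 = 11110000 → 4-byte char #1 = F0 BF BB B8.
Offset 4: leading byte 0xF0 = 11110000 → 4-byte char #2 = F0 90 8C BD.
Offset 8: leading byte 0xD8 = 11011000 → 2-byte char #3 = D8 B1.
Offset 10: leading byte 0xE2 = 11100010 → 3-byte char #4 = E2 97 A8.
Offset 13: leading byte 0xE2 = 11100010 → 3-byte char #5 = E2 92 95.
Offset 16: leading byte 0xC5 = 11000101 → 2-byte char #6 = C5 A0.
Offset 18: leading byte 0xE2 = 11100010 → 3-byte char #7 = E2 88 A1.
Leading byte 0xE2 = 11100010 matches 1110xxxx → 3-byte sequence.
Byte 1: 0xE2 = 11100010, payload 0010 (4 bits).
Byte 2: 0x88 = 10001000 (10xxxxxx ✓), payload 001000.
Byte 3: 0xA1 = 10100001 (10xxxxxx ✓), payload 100001.
Concatenate: 0010001000100001 = 0x2221 (16 bits → U+2221).

U+2221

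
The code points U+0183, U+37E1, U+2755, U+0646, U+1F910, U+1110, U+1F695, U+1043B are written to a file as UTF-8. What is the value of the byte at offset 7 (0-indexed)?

0x95

U+0183 → 2-byte form C6 83 at offsets 0–1.
U+37E1 → 3-byte form E3 9F A1 at offsets 2–4.
U+2755 → 3-byte form E2 9D 95 at offsets 5–7.
Offset 7 falls in char 3's range; it's byte 3 of E2 9D 95 = 0x95.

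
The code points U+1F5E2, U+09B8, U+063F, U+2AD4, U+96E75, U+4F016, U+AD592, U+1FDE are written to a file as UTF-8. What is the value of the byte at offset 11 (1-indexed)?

0xAB

1-indexed offset 11 is 0-indexed offset 10.
U+1F5E2 → 4-byte form F0 9F 97 A2 at offsets 0–3.
U+09B8 → 3-byte form E0 A6 B8 at offsets 4–6.
U+063F → 2-byte form D8 BF at offsets 7–8.
U+2AD4 → 3-byte form E2 AB 94 at offsets 9–11.
Offset 10 falls in char 4's range; it's byte 2 of E2 AB 94 = 0xAB.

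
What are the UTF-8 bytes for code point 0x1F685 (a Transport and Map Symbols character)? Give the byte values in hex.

U+1F685 = 0x1F685 = 128645 decimal. In range U+10000–U+10FFFF → 4-byte form: 11110xxx 10xxxxxx 10xxxxxx 10xxxxxx.
Binary (21 bits): 000011111011010000101.
Split 3+6+6+6: 000 | 011111 | 011010 | 000101.
Byte 1: 11110000 = 0xF0.
Byte 2: 10011111 = 0x9F.
Byte 3: 10011010 = 0x9A.
Byte 4: 10000101 = 0x85.

F0 9F 9A 85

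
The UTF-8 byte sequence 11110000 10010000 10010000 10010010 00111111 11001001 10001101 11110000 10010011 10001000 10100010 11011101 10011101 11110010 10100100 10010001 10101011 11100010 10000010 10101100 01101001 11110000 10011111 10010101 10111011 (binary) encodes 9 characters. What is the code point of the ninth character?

Offset 0: leading byte 0xF0 = 11110000 → 4-byte char #1 = F0 90 90 92.
Offset 4: leading byte 0x3F = 00111111 → 1-byte char #2 = 3F.
Offset 5: leading byte 0xC9 = 11001001 → 2-byte char #3 = C9 8D.
Offset 7: leading byte 0xF0 = 11110000 → 4-byte char #4 = F0 93 88 A2.
Offset 11: leading byte 0xDD = 11011101 → 2-byte char #5 = DD 9D.
Offset 13: leading byte 0xF2 = 11110010 → 4-byte char #6 = F2 A4 91 AB.
Offset 17: leading byte 0xE2 = 11100010 → 3-byte char #7 = E2 82 AC.
Offset 20: leading byte 0x69 = 01101001 → 1-byte char #8 = 69.
Offset 21: leading byte 0xF0 = 11110000 → 4-byte char #9 = F0 9F 95 BB.
Leading byte 0xF0 = 11110000 matches 11110xxx → 4-byte sequence.
Byte 1: 0xF0 = 11110000, payload 000 (3 bits).
Byte 2: 0x9F = 10011111 (10xxxxxx ✓), payload 011111.
Byte 3: 0x95 = 10010101 (10xxxxxx ✓), payload 010101.
Byte 4: 0xBB = 10111011 (10xxxxxx ✓), payload 111011.
Concatenate: 000011111010101111011 = 0x1F57B (21 bits → U+1F57B).

U+1F57B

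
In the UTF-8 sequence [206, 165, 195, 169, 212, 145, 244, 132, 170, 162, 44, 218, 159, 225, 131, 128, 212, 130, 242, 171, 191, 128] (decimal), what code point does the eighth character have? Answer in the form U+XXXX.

U+0502

Offset 0: leading byte 0xCE = 11001110 → 2-byte char #1 = CE A5.
Offset 2: leading byte 0xC3 = 11000011 → 2-byte char #2 = C3 A9.
Offset 4: leading byte 0xD4 = 11010100 → 2-byte char #3 = D4 91.
Offset 6: leading byte 0xF4 = 11110100 → 4-byte char #4 = F4 84 AA A2.
Offset 10: leading byte 0x2C = 00101100 → 1-byte char #5 = 2C.
Offset 11: leading byte 0xDA = 11011010 → 2-byte char #6 = DA 9F.
Offset 13: leading byte 0xE1 = 11100001 → 3-byte char #7 = E1 83 80.
Offset 16: leading byte 0xD4 = 11010100 → 2-byte char #8 = D4 82.
Leading byte 0xD4 = 11010100 matches 110xxxxx → 2-byte sequence.
Byte 1: 0xD4 = 11010100, payload 10100 (5 bits).
Byte 2: 0x82 = 10000010 (10xxxxxx ✓), payload 000010.
Concatenate: 10100000010 = 0x502 (11 bits → U+0502).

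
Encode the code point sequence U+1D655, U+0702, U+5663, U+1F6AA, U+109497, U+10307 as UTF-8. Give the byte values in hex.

U+1D655: 4-byte form → F0 9D 99 95.
U+0702: 2-byte form → DC 82.
U+5663: 3-byte form → E5 99 A3.
U+1F6AA: 4-byte form → F0 9F 9A AA.
U+109497: 4-byte form → F4 89 92 97.
U+10307: 4-byte form → F0 90 8C 87.
Concatenated (21 bytes): F0 9D 99 95 DC 82 E5 99 A3 F0 9F 9A AA F4 89 92 97 F0 90 8C 87.

F0 9D 99 95 DC 82 E5 99 A3 F0 9F 9A AA F4 89 92 97 F0 90 8C 87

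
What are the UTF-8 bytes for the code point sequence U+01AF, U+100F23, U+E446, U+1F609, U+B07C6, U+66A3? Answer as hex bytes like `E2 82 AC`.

C6 AF F4 80 BC A3 EE 91 86 F0 9F 98 89 F2 B0 9F 86 E6 9A A3

U+01AF: 2-byte form → C6 AF.
U+100F23: 4-byte form → F4 80 BC A3.
U+E446: 3-byte form → EE 91 86.
U+1F609: 4-byte form → F0 9F 98 89.
U+B07C6: 4-byte form → F2 B0 9F 86.
U+66A3: 3-byte form → E6 9A A3.
Concatenated (20 bytes): C6 AF F4 80 BC A3 EE 91 86 F0 9F 98 89 F2 B0 9F 86 E6 9A A3.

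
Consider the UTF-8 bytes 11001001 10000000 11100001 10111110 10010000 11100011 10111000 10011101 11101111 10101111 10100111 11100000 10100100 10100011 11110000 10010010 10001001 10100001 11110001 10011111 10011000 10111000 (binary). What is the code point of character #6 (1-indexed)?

U+12261

Offset 0: leading byte 0xC9 = 11001001 → 2-byte char #1 = C9 80.
Offset 2: leading byte 0xE1 = 11100001 → 3-byte char #2 = E1 BE 90.
Offset 5: leading byte 0xE3 = 11100011 → 3-byte char #3 = E3 B8 9D.
Offset 8: leading byte 0xEF = 11101111 → 3-byte char #4 = EF AF A7.
Offset 11: leading byte 0xE0 = 11100000 → 3-byte char #5 = E0 A4 A3.
Offset 14: leading byte 0xF0 = 11110000 → 4-byte char #6 = F0 92 89 A1.
Leading byte 0xF0 = 11110000 matches 11110xxx → 4-byte sequence.
Byte 1: 0xF0 = 11110000, payload 000 (3 bits).
Byte 2: 0x92 = 10010010 (10xxxxxx ✓), payload 010010.
Byte 3: 0x89 = 10001001 (10xxxxxx ✓), payload 001001.
Byte 4: 0xA1 = 10100001 (10xxxxxx ✓), payload 100001.
Concatenate: 000010010001001100001 = 0x12261 (21 bits → U+12261).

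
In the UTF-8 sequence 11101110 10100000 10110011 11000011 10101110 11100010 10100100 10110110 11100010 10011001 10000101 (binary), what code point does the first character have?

Offset 0: leading byte 0xEE = 11101110 → 3-byte char #1 = EE A0 B3.
Leading byte 0xEE = 11101110 matches 1110xxxx → 3-byte sequence.
Byte 1: 0xEE = 11101110, payload 1110 (4 bits).
Byte 2: 0xA0 = 10100000 (10xxxxxx ✓), payload 100000.
Byte 3: 0xB3 = 10110011 (10xxxxxx ✓), payload 110011.
Concatenate: 1110100000110011 = 0xE833 (16 bits → U+E833).

U+E833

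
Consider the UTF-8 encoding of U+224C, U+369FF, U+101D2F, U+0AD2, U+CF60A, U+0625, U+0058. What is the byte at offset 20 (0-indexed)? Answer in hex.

0x58

U+224C → 3-byte form E2 89 8C at offsets 0–2.
U+369FF → 4-byte form F0 B6 A7 BF at offsets 3–6.
U+101D2F → 4-byte form F4 81 B4 AF at offsets 7–10.
U+0AD2 → 3-byte form E0 AB 92 at offsets 11–13.
U+CF60A → 4-byte form F3 8F 98 8A at offsets 14–17.
U+0625 → 2-byte form D8 A5 at offsets 18–19.
U+0058 → 1-byte form 58 at offsets 20–20.
Offset 20 falls in char 7's range; it's byte 1 of 58 = 0x58.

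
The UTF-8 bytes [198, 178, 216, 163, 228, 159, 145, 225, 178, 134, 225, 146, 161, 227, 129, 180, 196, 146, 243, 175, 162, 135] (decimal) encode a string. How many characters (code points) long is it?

8

Byte at offset 0: 0xC6 = 11000110 → 2-byte char (#1). Advance 2.
Byte at offset 2: 0xD8 = 11011000 → 2-byte char (#2). Advance 2.
Byte at offset 4: 0xE4 = 11100100 → 3-byte char (#3). Advance 3.
Byte at offset 7: 0xE1 = 11100001 → 3-byte char (#4). Advance 3.
Byte at offset 10: 0xE1 = 11100001 → 3-byte char (#5). Advance 3.
Byte at offset 13: 0xE3 = 11100011 → 3-byte char (#6). Advance 3.
Byte at offset 16: 0xC4 = 11000100 → 2-byte char (#7). Advance 2.
Byte at offset 18: 0xF3 = 11110011 → 4-byte char (#8). Advance 4.
Reached end at offset 22 after 8 code points.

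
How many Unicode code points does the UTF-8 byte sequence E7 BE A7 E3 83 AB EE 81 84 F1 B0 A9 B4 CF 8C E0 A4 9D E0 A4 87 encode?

Byte at offset 0: 0xE7 = 11100111 → 3-byte char (#1). Advance 3.
Byte at offset 3: 0xE3 = 11100011 → 3-byte char (#2). Advance 3.
Byte at offset 6: 0xEE = 11101110 → 3-byte char (#3). Advance 3.
Byte at offset 9: 0xF1 = 11110001 → 4-byte char (#4). Advance 4.
Byte at offset 13: 0xCF = 11001111 → 2-byte char (#5). Advance 2.
Byte at offset 15: 0xE0 = 11100000 → 3-byte char (#6). Advance 3.
Byte at offset 18: 0xE0 = 11100000 → 3-byte char (#7). Advance 3.
Reached end at offset 21 after 7 code points.

7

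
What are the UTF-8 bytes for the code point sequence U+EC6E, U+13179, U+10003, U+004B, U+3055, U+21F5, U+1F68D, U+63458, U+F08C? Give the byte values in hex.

EE B1 AE F0 93 85 B9 F0 90 80 83 4B E3 81 95 E2 87 B5 F0 9F 9A 8D F1 A3 91 98 EF 82 8C

U+EC6E: 3-byte form → EE B1 AE.
U+13179: 4-byte form → F0 93 85 B9.
U+10003: 4-byte form → F0 90 80 83.
U+004B: 1-byte form → 4B.
U+3055: 3-byte form → E3 81 95.
U+21F5: 3-byte form → E2 87 B5.
U+1F68D: 4-byte form → F0 9F 9A 8D.
U+63458: 4-byte form → F1 A3 91 98.
U+F08C: 3-byte form → EF 82 8C.
Concatenated (29 bytes): EE B1 AE F0 93 85 B9 F0 90 80 83 4B E3 81 95 E2 87 B5 F0 9F 9A 8D F1 A3 91 98 EF 82 8C.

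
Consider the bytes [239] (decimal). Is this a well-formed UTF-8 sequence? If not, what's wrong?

invalid (sequence truncated)

Leading byte 0xEF = 11101111 → 3-byte form, but only 1 byte is present.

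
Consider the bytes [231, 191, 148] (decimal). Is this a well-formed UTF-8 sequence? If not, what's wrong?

Leading byte 0xE7 = 11100111 → 3-byte form.
Continuation bytes 0xBF=10111111, 0x94=10010100 all match 10xxxxxx.
Decoded value 0x7FD4 is ≥ 0x800 (shortest form) and not a surrogate.

valid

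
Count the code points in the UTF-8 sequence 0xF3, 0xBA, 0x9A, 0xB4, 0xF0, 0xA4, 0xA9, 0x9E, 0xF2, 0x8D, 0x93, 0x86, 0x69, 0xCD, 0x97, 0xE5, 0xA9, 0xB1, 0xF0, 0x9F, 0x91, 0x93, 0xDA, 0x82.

Byte at offset 0: 0xF3 = 11110011 → 4-byte char (#1). Advance 4.
Byte at offset 4: 0xF0 = 11110000 → 4-byte char (#2). Advance 4.
Byte at offset 8: 0xF2 = 11110010 → 4-byte char (#3). Advance 4.
Byte at offset 12: 0x69 = 01101001 → 1-byte char (#4). Advance 1.
Byte at offset 13: 0xCD = 11001101 → 2-byte char (#5). Advance 2.
Byte at offset 15: 0xE5 = 11100101 → 3-byte char (#6). Advance 3.
Byte at offset 18: 0xF0 = 11110000 → 4-byte char (#7). Advance 4.
Byte at offset 22: 0xDA = 11011010 → 2-byte char (#8). Advance 2.
Reached end at offset 24 after 8 code points.

8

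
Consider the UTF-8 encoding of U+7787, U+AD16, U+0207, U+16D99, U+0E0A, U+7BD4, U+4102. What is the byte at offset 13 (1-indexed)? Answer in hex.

0xE0

1-indexed offset 13 is 0-indexed offset 12.
U+7787 → 3-byte form E7 9E 87 at offsets 0–2.
U+AD16 → 3-byte form EA B4 96 at offsets 3–5.
U+0207 → 2-byte form C8 87 at offsets 6–7.
U+16D99 → 4-byte form F0 96 B6 99 at offsets 8–11.
U+0E0A → 3-byte form E0 B8 8A at offsets 12–14.
Offset 12 falls in char 5's range; it's byte 1 of E0 B8 8A = 0xE0.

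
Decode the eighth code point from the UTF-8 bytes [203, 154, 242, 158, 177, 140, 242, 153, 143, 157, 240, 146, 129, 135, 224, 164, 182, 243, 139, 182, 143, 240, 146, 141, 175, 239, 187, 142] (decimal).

Offset 0: leading byte 0xCB = 11001011 → 2-byte char #1 = CB 9A.
Offset 2: leading byte 0xF2 = 11110010 → 4-byte char #2 = F2 9E B1 8C.
Offset 6: leading byte 0xF2 = 11110010 → 4-byte char #3 = F2 99 8F 9D.
Offset 10: leading byte 0xF0 = 11110000 → 4-byte char #4 = F0 92 81 87.
Offset 14: leading byte 0xE0 = 11100000 → 3-byte char #5 = E0 A4 B6.
Offset 17: leading byte 0xF3 = 11110011 → 4-byte char #6 = F3 8B B6 8F.
Offset 21: leading byte 0xF0 = 11110000 → 4-byte char #7 = F0 92 8D AF.
Offset 25: leading byte 0xEF = 11101111 → 3-byte char #8 = EF BB 8E.
Leading byte 0xEF = 11101111 matches 1110xxxx → 3-byte sequence.
Byte 1: 0xEF = 11101111, payload 1111 (4 bits).
Byte 2: 0xBB = 10111011 (10xxxxxx ✓), payload 111011.
Byte 3: 0x8E = 10001110 (10xxxxxx ✓), payload 001110.
Concatenate: 1111111011001110 = 0xFECE (16 bits → U+FECE).

U+FECE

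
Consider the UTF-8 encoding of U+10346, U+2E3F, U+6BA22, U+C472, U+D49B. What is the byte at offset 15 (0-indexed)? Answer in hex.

U+10346 → 4-byte form F0 90 8D 86 at offsets 0–3.
U+2E3F → 3-byte form E2 B8 BF at offsets 4–6.
U+6BA22 → 4-byte form F1 AB A8 A2 at offsets 7–10.
U+C472 → 3-byte form EC 91 B2 at offsets 11–13.
U+D49B → 3-byte form ED 92 9B at offsets 14–16.
Offset 15 falls in char 5's range; it's byte 2 of ED 92 9B = 0x92.

0x92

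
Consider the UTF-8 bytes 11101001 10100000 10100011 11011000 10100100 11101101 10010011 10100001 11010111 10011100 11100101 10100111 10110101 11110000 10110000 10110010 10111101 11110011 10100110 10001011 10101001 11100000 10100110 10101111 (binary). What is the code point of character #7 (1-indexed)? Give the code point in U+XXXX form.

Offset 0: leading byte 0xE9 = 11101001 → 3-byte char #1 = E9 A0 A3.
Offset 3: leading byte 0xD8 = 11011000 → 2-byte char #2 = D8 A4.
Offset 5: leading byte 0xED = 11101101 → 3-byte char #3 = ED 93 A1.
Offset 8: leading byte 0xD7 = 11010111 → 2-byte char #4 = D7 9C.
Offset 10: leading byte 0xE5 = 11100101 → 3-byte char #5 = E5 A7 B5.
Offset 13: leading byte 0xF0 = 11110000 → 4-byte char #6 = F0 B0 B2 BD.
Offset 17: leading byte 0xF3 = 11110011 → 4-byte char #7 = F3 A6 8B A9.
Leading byte 0xF3 = 11110011 matches 11110xxx → 4-byte sequence.
Byte 1: 0xF3 = 11110011, payload 011 (3 bits).
Byte 2: 0xA6 = 10100110 (10xxxxxx ✓), payload 100110.
Byte 3: 0x8B = 10001011 (10xxxxxx ✓), payload 001011.
Byte 4: 0xA9 = 10101001 (10xxxxxx ✓), payload 101001.
Concatenate: 011100110001011101001 = 0xE62E9 (21 bits → U+E62E9).

U+E62E9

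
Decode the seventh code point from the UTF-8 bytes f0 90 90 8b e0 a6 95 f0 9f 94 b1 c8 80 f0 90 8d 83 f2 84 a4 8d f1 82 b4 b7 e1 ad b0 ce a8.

U+42D37

Offset 0: leading byte 0xF0 = 11110000 → 4-byte char #1 = F0 90 90 8B.
Offset 4: leading byte 0xE0 = 11100000 → 3-byte char #2 = E0 A6 95.
Offset 7: leading byte 0xF0 = 11110000 → 4-byte char #3 = F0 9F 94 B1.
Offset 11: leading byte 0xC8 = 11001000 → 2-byte char #4 = C8 80.
Offset 13: leading byte 0xF0 = 11110000 → 4-byte char #5 = F0 90 8D 83.
Offset 17: leading byte 0xF2 = 11110010 → 4-byte char #6 = F2 84 A4 8D.
Offset 21: leading byte 0xF1 = 11110001 → 4-byte char #7 = F1 82 B4 B7.
Leading byte 0xF1 = 11110001 matches 11110xxx → 4-byte sequence.
Byte 1: 0xF1 = 11110001, payload 001 (3 bits).
Byte 2: 0x82 = 10000010 (10xxxxxx ✓), payload 000010.
Byte 3: 0xB4 = 10110100 (10xxxxxx ✓), payload 110100.
Byte 4: 0xB7 = 10110111 (10xxxxxx ✓), payload 110111.
Concatenate: 001000010110100110111 = 0x42D37 (21 bits → U+42D37).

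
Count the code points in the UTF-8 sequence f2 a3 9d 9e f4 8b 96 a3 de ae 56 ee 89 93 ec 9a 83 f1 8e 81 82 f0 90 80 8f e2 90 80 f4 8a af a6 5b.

11

Byte at offset 0: 0xF2 = 11110010 → 4-byte char (#1). Advance 4.
Byte at offset 4: 0xF4 = 11110100 → 4-byte char (#2). Advance 4.
Byte at offset 8: 0xDE = 11011110 → 2-byte char (#3). Advance 2.
Byte at offset 10: 0x56 = 01010110 → 1-byte char (#4). Advance 1.
Byte at offset 11: 0xEE = 11101110 → 3-byte char (#5). Advance 3.
Byte at offset 14: 0xEC = 11101100 → 3-byte char (#6). Advance 3.
Byte at offset 17: 0xF1 = 11110001 → 4-byte char (#7). Advance 4.
Byte at offset 21: 0xF0 = 11110000 → 4-byte char (#8). Advance 4.
Byte at offset 25: 0xE2 = 11100010 → 3-byte char (#9). Advance 3.
Byte at offset 28: 0xF4 = 11110100 → 4-byte char (#10). Advance 4.
Byte at offset 32: 0x5B = 01011011 → 1-byte char (#11). Advance 1.
Reached end at offset 33 after 11 code points.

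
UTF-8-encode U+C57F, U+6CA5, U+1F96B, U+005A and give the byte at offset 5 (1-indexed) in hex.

0xB2

1-indexed offset 5 is 0-indexed offset 4.
U+C57F → 3-byte form EC 95 BF at offsets 0–2.
U+6CA5 → 3-byte form E6 B2 A5 at offsets 3–5.
Offset 4 falls in char 2's range; it's byte 2 of E6 B2 A5 = 0xB2.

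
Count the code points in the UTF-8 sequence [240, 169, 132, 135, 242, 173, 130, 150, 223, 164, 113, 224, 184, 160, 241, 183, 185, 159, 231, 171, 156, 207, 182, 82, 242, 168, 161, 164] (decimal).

Byte at offset 0: 0xF0 = 11110000 → 4-byte char (#1). Advance 4.
Byte at offset 4: 0xF2 = 11110010 → 4-byte char (#2). Advance 4.
Byte at offset 8: 0xDF = 11011111 → 2-byte char (#3). Advance 2.
Byte at offset 10: 0x71 = 01110001 → 1-byte char (#4). Advance 1.
Byte at offset 11: 0xE0 = 11100000 → 3-byte char (#5). Advance 3.
Byte at offset 14: 0xF1 = 11110001 → 4-byte char (#6). Advance 4.
Byte at offset 18: 0xE7 = 11100111 → 3-byte char (#7). Advance 3.
Byte at offset 21: 0xCF = 11001111 → 2-byte char (#8). Advance 2.
Byte at offset 23: 0x52 = 01010010 → 1-byte char (#9). Advance 1.
Byte at offset 24: 0xF2 = 11110010 → 4-byte char (#10). Advance 4.
Reached end at offset 28 after 10 code points.

10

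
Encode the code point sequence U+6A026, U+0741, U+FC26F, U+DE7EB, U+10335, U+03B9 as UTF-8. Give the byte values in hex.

U+6A026: 4-byte form → F1 AA 80 A6.
U+0741: 2-byte form → DD 81.
U+FC26F: 4-byte form → F3 BC 89 AF.
U+DE7EB: 4-byte form → F3 9E 9F AB.
U+10335: 4-byte form → F0 90 8C B5.
U+03B9: 2-byte form → CE B9.
Concatenated (20 bytes): F1 AA 80 A6 DD 81 F3 BC 89 AF F3 9E 9F AB F0 90 8C B5 CE B9.

F1 AA 80 A6 DD 81 F3 BC 89 AF F3 9E 9F AB F0 90 8C B5 CE B9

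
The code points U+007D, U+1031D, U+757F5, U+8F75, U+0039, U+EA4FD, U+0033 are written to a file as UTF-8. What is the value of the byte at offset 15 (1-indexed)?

0xAA

1-indexed offset 15 is 0-indexed offset 14.
U+007D → 1-byte form 7D at offsets 0–0.
U+1031D → 4-byte form F0 90 8C 9D at offsets 1–4.
U+757F5 → 4-byte form F1 B5 9F B5 at offsets 5–8.
U+8F75 → 3-byte form E8 BD B5 at offsets 9–11.
U+0039 → 1-byte form 39 at offsets 12–12.
U+EA4FD → 4-byte form F3 AA 93 BD at offsets 13–16.
Offset 14 falls in char 6's range; it's byte 2 of F3 AA 93 BD = 0xAA.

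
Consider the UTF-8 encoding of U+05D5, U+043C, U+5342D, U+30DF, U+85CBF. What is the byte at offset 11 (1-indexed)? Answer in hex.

0x9F

1-indexed offset 11 is 0-indexed offset 10.
U+05D5 → 2-byte form D7 95 at offsets 0–1.
U+043C → 2-byte form D0 BC at offsets 2–3.
U+5342D → 4-byte form F1 93 90 AD at offsets 4–7.
U+30DF → 3-byte form E3 83 9F at offsets 8–10.
Offset 10 falls in char 4's range; it's byte 3 of E3 83 9F = 0x9F.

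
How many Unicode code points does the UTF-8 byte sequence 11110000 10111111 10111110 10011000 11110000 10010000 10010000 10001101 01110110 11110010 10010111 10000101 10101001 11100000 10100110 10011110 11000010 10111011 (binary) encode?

Byte at offset 0: 0xF0 = 11110000 → 4-byte char (#1). Advance 4.
Byte at offset 4: 0xF0 = 11110000 → 4-byte char (#2). Advance 4.
Byte at offset 8: 0x76 = 01110110 → 1-byte char (#3). Advance 1.
Byte at offset 9: 0xF2 = 11110010 → 4-byte char (#4). Advance 4.
Byte at offset 13: 0xE0 = 11100000 → 3-byte char (#5). Advance 3.
Byte at offset 16: 0xC2 = 11000010 → 2-byte char (#6). Advance 2.
Reached end at offset 18 after 6 code points.

6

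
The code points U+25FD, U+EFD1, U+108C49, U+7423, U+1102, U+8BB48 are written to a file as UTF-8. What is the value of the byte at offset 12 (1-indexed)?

1-indexed offset 12 is 0-indexed offset 11.
U+25FD → 3-byte form E2 97 BD at offsets 0–2.
U+EFD1 → 3-byte form EE BF 91 at offsets 3–5.
U+108C49 → 4-byte form F4 88 B1 89 at offsets 6–9.
U+7423 → 3-byte form E7 90 A3 at offsets 10–12.
Offset 11 falls in char 4's range; it's byte 2 of E7 90 A3 = 0x90.

0x90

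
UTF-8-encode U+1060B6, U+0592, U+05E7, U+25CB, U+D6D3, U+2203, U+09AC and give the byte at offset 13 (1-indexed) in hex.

0x9B

1-indexed offset 13 is 0-indexed offset 12.
U+1060B6 → 4-byte form F4 86 82 B6 at offsets 0–3.
U+0592 → 2-byte form D6 92 at offsets 4–5.
U+05E7 → 2-byte form D7 A7 at offsets 6–7.
U+25CB → 3-byte form E2 97 8B at offsets 8–10.
U+D6D3 → 3-byte form ED 9B 93 at offsets 11–13.
Offset 12 falls in char 5's range; it's byte 2 of ED 9B 93 = 0x9B.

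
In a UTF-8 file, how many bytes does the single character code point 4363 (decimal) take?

3

U+110B = 0x110B. UTF-8 uses 1 byte below 0x80, 2 below 0x800, 3 below 0x10000, 4 up to 0x10FFFF. 0x110B is in U+0800–U+FFFF → 3 bytes.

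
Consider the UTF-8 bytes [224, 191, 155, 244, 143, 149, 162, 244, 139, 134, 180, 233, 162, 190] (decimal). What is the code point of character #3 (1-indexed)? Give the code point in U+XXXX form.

Offset 0: leading byte 0xE0 = 11100000 → 3-byte char #1 = E0 BF 9B.
Offset 3: leading byte 0xF4 = 11110100 → 4-byte char #2 = F4 8F 95 A2.
Offset 7: leading byte 0xF4 = 11110100 → 4-byte char #3 = F4 8B 86 B4.
Leading byte 0xF4 = 11110100 matches 11110xxx → 4-byte sequence.
Byte 1: 0xF4 = 11110100, payload 100 (3 bits).
Byte 2: 0x8B = 10001011 (10xxxxxx ✓), payload 001011.
Byte 3: 0x86 = 10000110 (10xxxxxx ✓), payload 000110.
Byte 4: 0xB4 = 10110100 (10xxxxxx ✓), payload 110100.
Concatenate: 100001011000110110100 = 0x10B1B4 (21 bits → U+10B1B4).

U+10B1B4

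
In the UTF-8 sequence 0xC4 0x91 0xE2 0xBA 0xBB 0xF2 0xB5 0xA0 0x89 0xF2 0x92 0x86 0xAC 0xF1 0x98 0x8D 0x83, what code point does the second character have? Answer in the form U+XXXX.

U+2EBB

Offset 0: leading byte 0xC4 = 11000100 → 2-byte char #1 = C4 91.
Offset 2: leading byte 0xE2 = 11100010 → 3-byte char #2 = E2 BA BB.
Leading byte 0xE2 = 11100010 matches 1110xxxx → 3-byte sequence.
Byte 1: 0xE2 = 11100010, payload 0010 (4 bits).
Byte 2: 0xBA = 10111010 (10xxxxxx ✓), payload 111010.
Byte 3: 0xBB = 10111011 (10xxxxxx ✓), payload 111011.
Concatenate: 0010111010111011 = 0x2EBB (16 bits → U+2EBB).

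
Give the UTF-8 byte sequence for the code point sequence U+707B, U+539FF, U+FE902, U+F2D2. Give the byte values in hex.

U+707B: 3-byte form → E7 81 BB.
U+539FF: 4-byte form → F1 93 A7 BF.
U+FE902: 4-byte form → F3 BE A4 82.
U+F2D2: 3-byte form → EF 8B 92.
Concatenated (14 bytes): E7 81 BB F1 93 A7 BF F3 BE A4 82 EF 8B 92.

E7 81 BB F1 93 A7 BF F3 BE A4 82 EF 8B 92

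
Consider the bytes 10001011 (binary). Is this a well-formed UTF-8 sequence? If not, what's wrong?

Byte 0x8B = 10001011 has the form 10xxxxxx — a continuation byte — but there is no preceding leading byte.

invalid (continuation byte with no leading byte)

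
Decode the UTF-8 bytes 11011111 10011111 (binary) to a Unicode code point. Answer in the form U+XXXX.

U+07DF

Leading byte 0xDF = 11011111 matches 110xxxxx → 2-byte sequence.
Byte 1: 0xDF = 11011111, payload 11111 (5 bits).
Byte 2: 0x9F = 10011111 (10xxxxxx ✓), payload 011111.
Concatenate: 11111011111 = 0x7DF (11 bits → U+07DF).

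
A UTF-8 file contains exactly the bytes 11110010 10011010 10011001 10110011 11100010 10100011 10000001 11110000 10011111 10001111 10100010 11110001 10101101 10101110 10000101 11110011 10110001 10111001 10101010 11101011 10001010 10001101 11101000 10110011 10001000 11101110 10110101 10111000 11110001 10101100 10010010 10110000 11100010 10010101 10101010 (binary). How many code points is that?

10

Byte at offset 0: 0xF2 = 11110010 → 4-byte char (#1). Advance 4.
Byte at offset 4: 0xE2 = 11100010 → 3-byte char (#2). Advance 3.
Byte at offset 7: 0xF0 = 11110000 → 4-byte char (#3). Advance 4.
Byte at offset 11: 0xF1 = 11110001 → 4-byte char (#4). Advance 4.
Byte at offset 15: 0xF3 = 11110011 → 4-byte char (#5). Advance 4.
Byte at offset 19: 0xEB = 11101011 → 3-byte char (#6). Advance 3.
Byte at offset 22: 0xE8 = 11101000 → 3-byte char (#7). Advance 3.
Byte at offset 25: 0xEE = 11101110 → 3-byte char (#8). Advance 3.
Byte at offset 28: 0xF1 = 11110001 → 4-byte char (#9). Advance 4.
Byte at offset 32: 0xE2 = 11100010 → 3-byte char (#10). Advance 3.
Reached end at offset 35 after 10 code points.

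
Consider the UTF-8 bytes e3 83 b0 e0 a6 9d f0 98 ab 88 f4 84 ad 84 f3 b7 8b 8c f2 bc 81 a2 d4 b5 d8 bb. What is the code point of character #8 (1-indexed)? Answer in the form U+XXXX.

U+063B

Offset 0: leading byte 0xE3 = 11100011 → 3-byte char #1 = E3 83 B0.
Offset 3: leading byte 0xE0 = 11100000 → 3-byte char #2 = E0 A6 9D.
Offset 6: leading byte 0xF0 = 11110000 → 4-byte char #3 = F0 98 AB 88.
Offset 10: leading byte 0xF4 = 11110100 → 4-byte char #4 = F4 84 AD 84.
Offset 14: leading byte 0xF3 = 11110011 → 4-byte char #5 = F3 B7 8B 8C.
Offset 18: leading byte 0xF2 = 11110010 → 4-byte char #6 = F2 BC 81 A2.
Offset 22: leading byte 0xD4 = 11010100 → 2-byte char #7 = D4 B5.
Offset 24: leading byte 0xD8 = 11011000 → 2-byte char #8 = D8 BB.
Leading byte 0xD8 = 11011000 matches 110xxxxx → 2-byte sequence.
Byte 1: 0xD8 = 11011000, payload 11000 (5 bits).
Byte 2: 0xBB = 10111011 (10xxxxxx ✓), payload 111011.
Concatenate: 11000111011 = 0x63B (11 bits → U+063B).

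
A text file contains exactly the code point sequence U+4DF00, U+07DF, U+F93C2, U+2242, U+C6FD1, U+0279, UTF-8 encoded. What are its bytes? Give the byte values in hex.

U+4DF00: 4-byte form → F1 8D BC 80.
U+07DF: 2-byte form → DF 9F.
U+F93C2: 4-byte form → F3 B9 8F 82.
U+2242: 3-byte form → E2 89 82.
U+C6FD1: 4-byte form → F3 86 BF 91.
U+0279: 2-byte form → C9 B9.
Concatenated (19 bytes): F1 8D BC 80 DF 9F F3 B9 8F 82 E2 89 82 F3 86 BF 91 C9 B9.

F1 8D BC 80 DF 9F F3 B9 8F 82 E2 89 82 F3 86 BF 91 C9 B9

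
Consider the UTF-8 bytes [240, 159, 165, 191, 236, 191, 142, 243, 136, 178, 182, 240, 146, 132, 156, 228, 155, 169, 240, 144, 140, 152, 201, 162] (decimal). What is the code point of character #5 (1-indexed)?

Offset 0: leading byte 0xF0 = 11110000 → 4-byte char #1 = F0 9F A5 BF.
Offset 4: leading byte 0xEC = 11101100 → 3-byte char #2 = EC BF 8E.
Offset 7: leading byte 0xF3 = 11110011 → 4-byte char #3 = F3 88 B2 B6.
Offset 11: leading byte 0xF0 = 11110000 → 4-byte char #4 = F0 92 84 9C.
Offset 15: leading byte 0xE4 = 11100100 → 3-byte char #5 = E4 9B A9.
Leading byte 0xE4 = 11100100 matches 1110xxxx → 3-byte sequence.
Byte 1: 0xE4 = 11100100, payload 0100 (4 bits).
Byte 2: 0x9B = 10011011 (10xxxxxx ✓), payload 011011.
Byte 3: 0xA9 = 10101001 (10xxxxxx ✓), payload 101001.
Concatenate: 0100011011101001 = 0x46E9 (16 bits → U+46E9).

U+46E9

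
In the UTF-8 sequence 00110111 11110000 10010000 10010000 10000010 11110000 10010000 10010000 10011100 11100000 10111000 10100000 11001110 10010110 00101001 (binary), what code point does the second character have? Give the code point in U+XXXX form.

U+10402

Offset 0: leading byte 0x37 = 00110111 → 1-byte char #1 = 37.
Offset 1: leading byte 0xF0 = 11110000 → 4-byte char #2 = F0 90 90 82.
Leading byte 0xF0 = 11110000 matches 11110xxx → 4-byte sequence.
Byte 1: 0xF0 = 11110000, payload 000 (3 bits).
Byte 2: 0x90 = 10010000 (10xxxxxx ✓), payload 010000.
Byte 3: 0x90 = 10010000 (10xxxxxx ✓), payload 010000.
Byte 4: 0x82 = 10000010 (10xxxxxx ✓), payload 000010.
Concatenate: 000010000010000000010 = 0x10402 (21 bits → U+10402).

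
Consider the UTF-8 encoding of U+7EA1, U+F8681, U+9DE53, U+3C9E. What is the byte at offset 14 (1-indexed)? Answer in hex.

1-indexed offset 14 is 0-indexed offset 13.
U+7EA1 → 3-byte form E7 BA A1 at offsets 0–2.
U+F8681 → 4-byte form F3 B8 9A 81 at offsets 3–6.
U+9DE53 → 4-byte form F2 9D B9 93 at offsets 7–10.
U+3C9E → 3-byte form E3 B2 9E at offsets 11–13.
Offset 13 falls in char 4's range; it's byte 3 of E3 B2 9E = 0x9E.

0x9E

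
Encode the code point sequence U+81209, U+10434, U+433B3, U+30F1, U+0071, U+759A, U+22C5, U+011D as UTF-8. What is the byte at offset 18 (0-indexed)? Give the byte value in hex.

0x9A

U+81209 → 4-byte form F2 81 88 89 at offsets 0–3.
U+10434 → 4-byte form F0 90 90 B4 at offsets 4–7.
U+433B3 → 4-byte form F1 83 8E B3 at offsets 8–11.
U+30F1 → 3-byte form E3 83 B1 at offsets 12–14.
U+0071 → 1-byte form 71 at offsets 15–15.
U+759A → 3-byte form E7 96 9A at offsets 16–18.
Offset 18 falls in char 6's range; it's byte 3 of E7 96 9A = 0x9A.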